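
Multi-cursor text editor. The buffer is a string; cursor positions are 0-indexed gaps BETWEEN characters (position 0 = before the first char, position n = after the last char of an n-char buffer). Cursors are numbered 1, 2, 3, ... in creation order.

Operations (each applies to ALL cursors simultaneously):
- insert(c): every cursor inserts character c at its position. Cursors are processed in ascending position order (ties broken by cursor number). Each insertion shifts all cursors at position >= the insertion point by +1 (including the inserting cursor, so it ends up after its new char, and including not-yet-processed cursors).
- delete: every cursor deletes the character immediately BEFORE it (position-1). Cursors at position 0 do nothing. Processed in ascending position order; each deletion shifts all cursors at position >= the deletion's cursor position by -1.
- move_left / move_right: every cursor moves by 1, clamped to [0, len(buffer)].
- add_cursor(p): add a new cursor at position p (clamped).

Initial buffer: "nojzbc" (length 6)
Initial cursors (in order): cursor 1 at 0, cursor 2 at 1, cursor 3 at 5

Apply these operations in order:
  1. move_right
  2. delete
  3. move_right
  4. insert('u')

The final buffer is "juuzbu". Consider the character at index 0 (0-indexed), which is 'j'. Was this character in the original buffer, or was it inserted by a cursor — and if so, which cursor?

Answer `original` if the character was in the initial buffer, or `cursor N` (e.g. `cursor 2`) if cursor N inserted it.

Answer: original

Derivation:
After op 1 (move_right): buffer="nojzbc" (len 6), cursors c1@1 c2@2 c3@6, authorship ......
After op 2 (delete): buffer="jzb" (len 3), cursors c1@0 c2@0 c3@3, authorship ...
After op 3 (move_right): buffer="jzb" (len 3), cursors c1@1 c2@1 c3@3, authorship ...
After op 4 (insert('u')): buffer="juuzbu" (len 6), cursors c1@3 c2@3 c3@6, authorship .12..3
Authorship (.=original, N=cursor N): . 1 2 . . 3
Index 0: author = original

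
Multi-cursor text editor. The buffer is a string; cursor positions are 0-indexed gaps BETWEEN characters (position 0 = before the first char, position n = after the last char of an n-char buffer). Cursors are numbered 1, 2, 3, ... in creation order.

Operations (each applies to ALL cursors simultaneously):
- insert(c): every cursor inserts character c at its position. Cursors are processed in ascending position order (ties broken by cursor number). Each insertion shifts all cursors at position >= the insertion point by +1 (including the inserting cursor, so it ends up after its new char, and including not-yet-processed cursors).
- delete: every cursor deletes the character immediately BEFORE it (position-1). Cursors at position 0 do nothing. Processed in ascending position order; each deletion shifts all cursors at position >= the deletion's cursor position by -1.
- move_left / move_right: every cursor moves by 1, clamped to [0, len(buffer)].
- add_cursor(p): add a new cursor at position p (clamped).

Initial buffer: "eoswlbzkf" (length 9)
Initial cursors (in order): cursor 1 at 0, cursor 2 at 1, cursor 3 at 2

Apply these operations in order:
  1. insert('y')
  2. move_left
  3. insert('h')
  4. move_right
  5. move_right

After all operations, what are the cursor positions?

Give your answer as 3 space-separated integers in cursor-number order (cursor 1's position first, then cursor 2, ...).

After op 1 (insert('y')): buffer="yeyoyswlbzkf" (len 12), cursors c1@1 c2@3 c3@5, authorship 1.2.3.......
After op 2 (move_left): buffer="yeyoyswlbzkf" (len 12), cursors c1@0 c2@2 c3@4, authorship 1.2.3.......
After op 3 (insert('h')): buffer="hyehyohyswlbzkf" (len 15), cursors c1@1 c2@4 c3@7, authorship 11.22.33.......
After op 4 (move_right): buffer="hyehyohyswlbzkf" (len 15), cursors c1@2 c2@5 c3@8, authorship 11.22.33.......
After op 5 (move_right): buffer="hyehyohyswlbzkf" (len 15), cursors c1@3 c2@6 c3@9, authorship 11.22.33.......

Answer: 3 6 9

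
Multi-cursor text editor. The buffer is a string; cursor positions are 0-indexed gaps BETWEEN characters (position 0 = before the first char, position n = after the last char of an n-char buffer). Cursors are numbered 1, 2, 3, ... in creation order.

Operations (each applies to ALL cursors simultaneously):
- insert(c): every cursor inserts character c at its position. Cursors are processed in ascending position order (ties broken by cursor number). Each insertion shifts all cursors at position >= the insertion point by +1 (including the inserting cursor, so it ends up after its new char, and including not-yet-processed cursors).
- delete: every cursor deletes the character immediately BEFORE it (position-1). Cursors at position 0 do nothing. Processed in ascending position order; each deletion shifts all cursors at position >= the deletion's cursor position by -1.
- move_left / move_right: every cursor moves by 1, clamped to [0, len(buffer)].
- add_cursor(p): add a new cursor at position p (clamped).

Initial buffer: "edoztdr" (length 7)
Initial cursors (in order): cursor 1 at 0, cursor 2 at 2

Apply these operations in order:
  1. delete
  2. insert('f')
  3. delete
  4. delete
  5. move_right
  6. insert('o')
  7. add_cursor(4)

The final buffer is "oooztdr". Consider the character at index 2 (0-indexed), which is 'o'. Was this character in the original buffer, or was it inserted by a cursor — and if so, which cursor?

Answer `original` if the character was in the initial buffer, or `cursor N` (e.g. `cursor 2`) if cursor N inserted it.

After op 1 (delete): buffer="eoztdr" (len 6), cursors c1@0 c2@1, authorship ......
After op 2 (insert('f')): buffer="fefoztdr" (len 8), cursors c1@1 c2@3, authorship 1.2.....
After op 3 (delete): buffer="eoztdr" (len 6), cursors c1@0 c2@1, authorship ......
After op 4 (delete): buffer="oztdr" (len 5), cursors c1@0 c2@0, authorship .....
After op 5 (move_right): buffer="oztdr" (len 5), cursors c1@1 c2@1, authorship .....
After op 6 (insert('o')): buffer="oooztdr" (len 7), cursors c1@3 c2@3, authorship .12....
After op 7 (add_cursor(4)): buffer="oooztdr" (len 7), cursors c1@3 c2@3 c3@4, authorship .12....
Authorship (.=original, N=cursor N): . 1 2 . . . .
Index 2: author = 2

Answer: cursor 2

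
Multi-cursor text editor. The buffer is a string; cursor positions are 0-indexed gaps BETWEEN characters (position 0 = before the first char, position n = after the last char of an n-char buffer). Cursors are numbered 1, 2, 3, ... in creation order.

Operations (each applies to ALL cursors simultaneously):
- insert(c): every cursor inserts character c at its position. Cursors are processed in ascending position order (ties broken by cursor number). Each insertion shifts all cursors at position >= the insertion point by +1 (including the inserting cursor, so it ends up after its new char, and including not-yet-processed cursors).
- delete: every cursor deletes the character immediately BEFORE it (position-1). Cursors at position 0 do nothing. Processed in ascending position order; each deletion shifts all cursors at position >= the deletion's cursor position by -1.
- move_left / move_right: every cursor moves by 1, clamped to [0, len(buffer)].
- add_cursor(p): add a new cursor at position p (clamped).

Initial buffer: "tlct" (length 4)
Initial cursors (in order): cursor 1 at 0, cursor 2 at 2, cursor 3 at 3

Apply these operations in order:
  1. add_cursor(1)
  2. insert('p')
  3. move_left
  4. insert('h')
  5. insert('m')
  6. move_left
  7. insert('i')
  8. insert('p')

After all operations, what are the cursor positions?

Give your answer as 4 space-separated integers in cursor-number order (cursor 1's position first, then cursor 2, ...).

After op 1 (add_cursor(1)): buffer="tlct" (len 4), cursors c1@0 c4@1 c2@2 c3@3, authorship ....
After op 2 (insert('p')): buffer="ptplpcpt" (len 8), cursors c1@1 c4@3 c2@5 c3@7, authorship 1.4.2.3.
After op 3 (move_left): buffer="ptplpcpt" (len 8), cursors c1@0 c4@2 c2@4 c3@6, authorship 1.4.2.3.
After op 4 (insert('h')): buffer="hpthplhpchpt" (len 12), cursors c1@1 c4@4 c2@7 c3@10, authorship 11.44.22.33.
After op 5 (insert('m')): buffer="hmpthmplhmpchmpt" (len 16), cursors c1@2 c4@6 c2@10 c3@14, authorship 111.444.222.333.
After op 6 (move_left): buffer="hmpthmplhmpchmpt" (len 16), cursors c1@1 c4@5 c2@9 c3@13, authorship 111.444.222.333.
After op 7 (insert('i')): buffer="himpthimplhimpchimpt" (len 20), cursors c1@2 c4@7 c2@12 c3@17, authorship 1111.4444.2222.3333.
After op 8 (insert('p')): buffer="hipmpthipmplhipmpchipmpt" (len 24), cursors c1@3 c4@9 c2@15 c3@21, authorship 11111.44444.22222.33333.

Answer: 3 15 21 9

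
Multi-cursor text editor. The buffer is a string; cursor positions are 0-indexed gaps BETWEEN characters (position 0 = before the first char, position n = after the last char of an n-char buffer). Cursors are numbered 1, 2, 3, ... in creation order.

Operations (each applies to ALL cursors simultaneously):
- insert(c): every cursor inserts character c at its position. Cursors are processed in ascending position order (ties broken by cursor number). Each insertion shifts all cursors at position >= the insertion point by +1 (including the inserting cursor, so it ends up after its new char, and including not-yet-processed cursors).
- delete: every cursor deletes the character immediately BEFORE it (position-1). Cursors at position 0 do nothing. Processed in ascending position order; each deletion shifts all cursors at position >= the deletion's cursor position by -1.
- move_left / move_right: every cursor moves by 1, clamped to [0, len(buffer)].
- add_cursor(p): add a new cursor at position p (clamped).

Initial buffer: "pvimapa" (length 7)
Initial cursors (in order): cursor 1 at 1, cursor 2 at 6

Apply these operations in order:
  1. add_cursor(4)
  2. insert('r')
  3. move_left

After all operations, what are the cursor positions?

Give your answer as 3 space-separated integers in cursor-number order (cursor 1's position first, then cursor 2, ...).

After op 1 (add_cursor(4)): buffer="pvimapa" (len 7), cursors c1@1 c3@4 c2@6, authorship .......
After op 2 (insert('r')): buffer="prvimrapra" (len 10), cursors c1@2 c3@6 c2@9, authorship .1...3..2.
After op 3 (move_left): buffer="prvimrapra" (len 10), cursors c1@1 c3@5 c2@8, authorship .1...3..2.

Answer: 1 8 5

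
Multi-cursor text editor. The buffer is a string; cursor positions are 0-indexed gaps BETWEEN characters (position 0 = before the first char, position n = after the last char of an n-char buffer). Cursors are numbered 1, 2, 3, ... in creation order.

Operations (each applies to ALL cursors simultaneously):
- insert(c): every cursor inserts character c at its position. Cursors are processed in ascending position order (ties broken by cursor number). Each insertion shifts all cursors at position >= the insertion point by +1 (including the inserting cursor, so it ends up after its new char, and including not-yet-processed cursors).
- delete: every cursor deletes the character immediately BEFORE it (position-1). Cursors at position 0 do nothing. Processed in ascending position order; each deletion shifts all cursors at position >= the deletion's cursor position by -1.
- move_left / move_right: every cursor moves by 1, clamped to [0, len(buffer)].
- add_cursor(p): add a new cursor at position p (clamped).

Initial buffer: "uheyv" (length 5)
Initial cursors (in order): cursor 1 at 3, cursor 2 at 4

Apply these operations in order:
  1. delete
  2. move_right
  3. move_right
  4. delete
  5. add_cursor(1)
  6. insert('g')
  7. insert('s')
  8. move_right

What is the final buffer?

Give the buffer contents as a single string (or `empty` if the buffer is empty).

Answer: ugggsss

Derivation:
After op 1 (delete): buffer="uhv" (len 3), cursors c1@2 c2@2, authorship ...
After op 2 (move_right): buffer="uhv" (len 3), cursors c1@3 c2@3, authorship ...
After op 3 (move_right): buffer="uhv" (len 3), cursors c1@3 c2@3, authorship ...
After op 4 (delete): buffer="u" (len 1), cursors c1@1 c2@1, authorship .
After op 5 (add_cursor(1)): buffer="u" (len 1), cursors c1@1 c2@1 c3@1, authorship .
After op 6 (insert('g')): buffer="uggg" (len 4), cursors c1@4 c2@4 c3@4, authorship .123
After op 7 (insert('s')): buffer="ugggsss" (len 7), cursors c1@7 c2@7 c3@7, authorship .123123
After op 8 (move_right): buffer="ugggsss" (len 7), cursors c1@7 c2@7 c3@7, authorship .123123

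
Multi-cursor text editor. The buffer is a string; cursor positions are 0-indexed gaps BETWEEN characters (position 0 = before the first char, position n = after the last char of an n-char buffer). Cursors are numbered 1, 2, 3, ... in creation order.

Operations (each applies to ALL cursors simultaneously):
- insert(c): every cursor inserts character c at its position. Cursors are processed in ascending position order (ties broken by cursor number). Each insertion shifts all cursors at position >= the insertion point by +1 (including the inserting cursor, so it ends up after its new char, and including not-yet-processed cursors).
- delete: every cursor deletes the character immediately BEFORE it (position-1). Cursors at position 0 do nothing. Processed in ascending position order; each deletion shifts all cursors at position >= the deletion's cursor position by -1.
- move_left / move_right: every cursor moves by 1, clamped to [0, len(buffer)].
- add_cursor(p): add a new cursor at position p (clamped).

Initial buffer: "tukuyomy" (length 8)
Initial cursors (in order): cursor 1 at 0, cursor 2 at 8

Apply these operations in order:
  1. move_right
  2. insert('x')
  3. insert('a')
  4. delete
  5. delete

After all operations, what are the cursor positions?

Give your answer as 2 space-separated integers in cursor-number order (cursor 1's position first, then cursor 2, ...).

Answer: 1 8

Derivation:
After op 1 (move_right): buffer="tukuyomy" (len 8), cursors c1@1 c2@8, authorship ........
After op 2 (insert('x')): buffer="txukuyomyx" (len 10), cursors c1@2 c2@10, authorship .1.......2
After op 3 (insert('a')): buffer="txaukuyomyxa" (len 12), cursors c1@3 c2@12, authorship .11.......22
After op 4 (delete): buffer="txukuyomyx" (len 10), cursors c1@2 c2@10, authorship .1.......2
After op 5 (delete): buffer="tukuyomy" (len 8), cursors c1@1 c2@8, authorship ........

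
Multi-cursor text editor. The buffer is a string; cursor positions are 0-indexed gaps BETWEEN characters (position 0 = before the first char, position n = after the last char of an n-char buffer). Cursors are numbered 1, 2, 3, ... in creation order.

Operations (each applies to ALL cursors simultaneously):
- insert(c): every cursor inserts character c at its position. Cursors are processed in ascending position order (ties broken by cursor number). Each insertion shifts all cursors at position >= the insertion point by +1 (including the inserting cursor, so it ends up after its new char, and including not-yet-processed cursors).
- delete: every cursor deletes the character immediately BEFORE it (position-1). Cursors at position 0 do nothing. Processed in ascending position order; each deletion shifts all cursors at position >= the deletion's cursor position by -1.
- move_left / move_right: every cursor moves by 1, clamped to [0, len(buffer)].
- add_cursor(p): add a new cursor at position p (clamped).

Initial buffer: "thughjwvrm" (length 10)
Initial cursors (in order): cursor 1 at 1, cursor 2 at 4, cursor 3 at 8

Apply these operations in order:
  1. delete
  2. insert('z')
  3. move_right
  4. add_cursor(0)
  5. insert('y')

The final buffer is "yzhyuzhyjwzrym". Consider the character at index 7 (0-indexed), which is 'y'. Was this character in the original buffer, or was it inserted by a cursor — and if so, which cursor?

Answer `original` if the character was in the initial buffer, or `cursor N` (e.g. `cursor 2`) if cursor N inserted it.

Answer: cursor 2

Derivation:
After op 1 (delete): buffer="huhjwrm" (len 7), cursors c1@0 c2@2 c3@5, authorship .......
After op 2 (insert('z')): buffer="zhuzhjwzrm" (len 10), cursors c1@1 c2@4 c3@8, authorship 1..2...3..
After op 3 (move_right): buffer="zhuzhjwzrm" (len 10), cursors c1@2 c2@5 c3@9, authorship 1..2...3..
After op 4 (add_cursor(0)): buffer="zhuzhjwzrm" (len 10), cursors c4@0 c1@2 c2@5 c3@9, authorship 1..2...3..
After op 5 (insert('y')): buffer="yzhyuzhyjwzrym" (len 14), cursors c4@1 c1@4 c2@8 c3@13, authorship 41.1.2.2..3.3.
Authorship (.=original, N=cursor N): 4 1 . 1 . 2 . 2 . . 3 . 3 .
Index 7: author = 2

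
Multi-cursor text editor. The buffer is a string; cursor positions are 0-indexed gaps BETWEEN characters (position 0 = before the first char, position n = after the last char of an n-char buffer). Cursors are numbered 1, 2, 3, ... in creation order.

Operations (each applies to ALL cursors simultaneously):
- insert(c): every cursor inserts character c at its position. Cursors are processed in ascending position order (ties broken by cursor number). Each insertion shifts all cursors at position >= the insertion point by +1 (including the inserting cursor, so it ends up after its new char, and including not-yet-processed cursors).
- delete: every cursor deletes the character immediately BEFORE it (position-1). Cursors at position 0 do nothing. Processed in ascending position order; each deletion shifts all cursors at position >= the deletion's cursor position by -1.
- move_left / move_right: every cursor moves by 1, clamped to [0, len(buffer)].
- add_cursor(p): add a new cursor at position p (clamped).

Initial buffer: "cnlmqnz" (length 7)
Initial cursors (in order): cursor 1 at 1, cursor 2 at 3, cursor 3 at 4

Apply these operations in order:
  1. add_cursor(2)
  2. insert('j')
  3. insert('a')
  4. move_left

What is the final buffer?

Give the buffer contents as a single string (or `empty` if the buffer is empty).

After op 1 (add_cursor(2)): buffer="cnlmqnz" (len 7), cursors c1@1 c4@2 c2@3 c3@4, authorship .......
After op 2 (insert('j')): buffer="cjnjljmjqnz" (len 11), cursors c1@2 c4@4 c2@6 c3@8, authorship .1.4.2.3...
After op 3 (insert('a')): buffer="cjanjaljamjaqnz" (len 15), cursors c1@3 c4@6 c2@9 c3@12, authorship .11.44.22.33...
After op 4 (move_left): buffer="cjanjaljamjaqnz" (len 15), cursors c1@2 c4@5 c2@8 c3@11, authorship .11.44.22.33...

Answer: cjanjaljamjaqnz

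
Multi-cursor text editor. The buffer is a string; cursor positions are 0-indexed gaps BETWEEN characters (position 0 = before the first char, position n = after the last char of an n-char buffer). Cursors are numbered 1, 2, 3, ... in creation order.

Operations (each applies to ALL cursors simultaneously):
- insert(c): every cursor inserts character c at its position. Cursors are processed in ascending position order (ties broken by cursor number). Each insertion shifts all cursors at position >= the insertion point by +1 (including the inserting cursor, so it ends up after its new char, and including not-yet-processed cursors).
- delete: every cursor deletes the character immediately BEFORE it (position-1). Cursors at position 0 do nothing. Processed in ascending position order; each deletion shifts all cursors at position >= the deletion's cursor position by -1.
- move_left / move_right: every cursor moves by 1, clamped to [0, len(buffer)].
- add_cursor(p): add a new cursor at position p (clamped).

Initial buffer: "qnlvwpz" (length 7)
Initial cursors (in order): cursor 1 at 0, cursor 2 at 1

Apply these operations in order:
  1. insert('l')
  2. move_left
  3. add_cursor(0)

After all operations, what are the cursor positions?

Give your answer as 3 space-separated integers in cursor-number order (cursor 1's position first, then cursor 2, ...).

After op 1 (insert('l')): buffer="lqlnlvwpz" (len 9), cursors c1@1 c2@3, authorship 1.2......
After op 2 (move_left): buffer="lqlnlvwpz" (len 9), cursors c1@0 c2@2, authorship 1.2......
After op 3 (add_cursor(0)): buffer="lqlnlvwpz" (len 9), cursors c1@0 c3@0 c2@2, authorship 1.2......

Answer: 0 2 0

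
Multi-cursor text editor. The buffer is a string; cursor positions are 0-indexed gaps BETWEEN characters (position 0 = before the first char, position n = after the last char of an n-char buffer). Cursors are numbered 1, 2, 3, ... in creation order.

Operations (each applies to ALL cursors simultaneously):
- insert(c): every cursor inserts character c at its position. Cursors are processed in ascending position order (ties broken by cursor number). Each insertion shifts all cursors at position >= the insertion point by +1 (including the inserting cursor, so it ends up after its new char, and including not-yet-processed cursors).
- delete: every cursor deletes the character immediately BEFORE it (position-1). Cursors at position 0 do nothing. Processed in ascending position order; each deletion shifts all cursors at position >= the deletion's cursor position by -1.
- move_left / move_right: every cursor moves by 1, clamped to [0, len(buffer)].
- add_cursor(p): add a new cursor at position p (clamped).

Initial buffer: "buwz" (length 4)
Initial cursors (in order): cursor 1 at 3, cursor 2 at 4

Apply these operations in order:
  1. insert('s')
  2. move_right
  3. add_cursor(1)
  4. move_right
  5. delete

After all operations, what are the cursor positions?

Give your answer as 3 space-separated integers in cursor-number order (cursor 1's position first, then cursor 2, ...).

After op 1 (insert('s')): buffer="buwszs" (len 6), cursors c1@4 c2@6, authorship ...1.2
After op 2 (move_right): buffer="buwszs" (len 6), cursors c1@5 c2@6, authorship ...1.2
After op 3 (add_cursor(1)): buffer="buwszs" (len 6), cursors c3@1 c1@5 c2@6, authorship ...1.2
After op 4 (move_right): buffer="buwszs" (len 6), cursors c3@2 c1@6 c2@6, authorship ...1.2
After op 5 (delete): buffer="bws" (len 3), cursors c3@1 c1@3 c2@3, authorship ..1

Answer: 3 3 1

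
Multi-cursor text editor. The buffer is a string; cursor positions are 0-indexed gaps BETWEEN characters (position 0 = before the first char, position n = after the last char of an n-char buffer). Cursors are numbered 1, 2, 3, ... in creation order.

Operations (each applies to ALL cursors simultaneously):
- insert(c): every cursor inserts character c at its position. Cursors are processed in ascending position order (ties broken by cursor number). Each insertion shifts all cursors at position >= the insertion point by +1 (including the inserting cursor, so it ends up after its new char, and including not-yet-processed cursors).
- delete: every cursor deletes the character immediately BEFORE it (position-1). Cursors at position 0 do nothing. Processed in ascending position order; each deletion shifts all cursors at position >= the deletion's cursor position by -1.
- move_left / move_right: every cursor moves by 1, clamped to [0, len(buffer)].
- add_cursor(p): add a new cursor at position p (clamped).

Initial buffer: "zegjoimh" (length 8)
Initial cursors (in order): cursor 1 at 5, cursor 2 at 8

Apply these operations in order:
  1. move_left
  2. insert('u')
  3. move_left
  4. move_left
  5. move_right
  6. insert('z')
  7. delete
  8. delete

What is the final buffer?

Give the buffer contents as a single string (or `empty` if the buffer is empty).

After op 1 (move_left): buffer="zegjoimh" (len 8), cursors c1@4 c2@7, authorship ........
After op 2 (insert('u')): buffer="zegjuoimuh" (len 10), cursors c1@5 c2@9, authorship ....1...2.
After op 3 (move_left): buffer="zegjuoimuh" (len 10), cursors c1@4 c2@8, authorship ....1...2.
After op 4 (move_left): buffer="zegjuoimuh" (len 10), cursors c1@3 c2@7, authorship ....1...2.
After op 5 (move_right): buffer="zegjuoimuh" (len 10), cursors c1@4 c2@8, authorship ....1...2.
After op 6 (insert('z')): buffer="zegjzuoimzuh" (len 12), cursors c1@5 c2@10, authorship ....11...22.
After op 7 (delete): buffer="zegjuoimuh" (len 10), cursors c1@4 c2@8, authorship ....1...2.
After op 8 (delete): buffer="zeguoiuh" (len 8), cursors c1@3 c2@6, authorship ...1..2.

Answer: zeguoiuh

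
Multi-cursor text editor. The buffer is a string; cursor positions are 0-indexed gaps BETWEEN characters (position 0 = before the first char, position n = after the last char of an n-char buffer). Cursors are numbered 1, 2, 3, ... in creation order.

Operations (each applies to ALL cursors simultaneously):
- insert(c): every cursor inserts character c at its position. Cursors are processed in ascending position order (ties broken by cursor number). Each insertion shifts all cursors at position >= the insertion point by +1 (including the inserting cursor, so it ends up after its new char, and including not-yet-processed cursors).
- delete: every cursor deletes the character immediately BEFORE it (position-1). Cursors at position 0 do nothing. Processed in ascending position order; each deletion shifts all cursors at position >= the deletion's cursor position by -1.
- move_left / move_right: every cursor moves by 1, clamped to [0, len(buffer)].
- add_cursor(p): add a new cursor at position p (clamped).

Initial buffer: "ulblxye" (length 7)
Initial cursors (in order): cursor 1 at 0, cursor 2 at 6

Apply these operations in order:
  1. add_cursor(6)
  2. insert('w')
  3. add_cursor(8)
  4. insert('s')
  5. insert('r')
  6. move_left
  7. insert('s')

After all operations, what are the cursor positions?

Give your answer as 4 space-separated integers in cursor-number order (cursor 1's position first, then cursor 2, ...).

Answer: 3 20 20 13

Derivation:
After op 1 (add_cursor(6)): buffer="ulblxye" (len 7), cursors c1@0 c2@6 c3@6, authorship .......
After op 2 (insert('w')): buffer="wulblxywwe" (len 10), cursors c1@1 c2@9 c3@9, authorship 1......23.
After op 3 (add_cursor(8)): buffer="wulblxywwe" (len 10), cursors c1@1 c4@8 c2@9 c3@9, authorship 1......23.
After op 4 (insert('s')): buffer="wsulblxywswsse" (len 14), cursors c1@2 c4@10 c2@13 c3@13, authorship 11......24323.
After op 5 (insert('r')): buffer="wsrulblxywsrwssrre" (len 18), cursors c1@3 c4@12 c2@17 c3@17, authorship 111......24432323.
After op 6 (move_left): buffer="wsrulblxywsrwssrre" (len 18), cursors c1@2 c4@11 c2@16 c3@16, authorship 111......24432323.
After op 7 (insert('s')): buffer="wssrulblxywssrwssrssre" (len 22), cursors c1@3 c4@13 c2@20 c3@20, authorship 1111......24443232233.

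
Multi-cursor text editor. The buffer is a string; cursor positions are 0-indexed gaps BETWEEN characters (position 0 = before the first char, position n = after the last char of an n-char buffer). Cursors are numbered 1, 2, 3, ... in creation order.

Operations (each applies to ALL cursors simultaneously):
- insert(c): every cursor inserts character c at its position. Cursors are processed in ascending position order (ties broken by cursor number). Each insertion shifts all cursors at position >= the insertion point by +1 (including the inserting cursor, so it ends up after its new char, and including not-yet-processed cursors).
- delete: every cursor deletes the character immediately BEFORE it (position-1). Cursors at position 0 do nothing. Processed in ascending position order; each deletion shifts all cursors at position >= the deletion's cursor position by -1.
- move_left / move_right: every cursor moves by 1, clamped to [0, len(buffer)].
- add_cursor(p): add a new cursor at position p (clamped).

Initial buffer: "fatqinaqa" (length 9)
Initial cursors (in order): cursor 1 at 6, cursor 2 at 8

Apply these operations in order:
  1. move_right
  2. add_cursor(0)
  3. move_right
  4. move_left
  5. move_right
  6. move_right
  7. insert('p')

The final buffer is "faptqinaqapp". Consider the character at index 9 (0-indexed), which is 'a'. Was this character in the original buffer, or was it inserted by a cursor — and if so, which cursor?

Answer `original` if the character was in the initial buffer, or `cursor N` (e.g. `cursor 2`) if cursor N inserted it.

Answer: original

Derivation:
After op 1 (move_right): buffer="fatqinaqa" (len 9), cursors c1@7 c2@9, authorship .........
After op 2 (add_cursor(0)): buffer="fatqinaqa" (len 9), cursors c3@0 c1@7 c2@9, authorship .........
After op 3 (move_right): buffer="fatqinaqa" (len 9), cursors c3@1 c1@8 c2@9, authorship .........
After op 4 (move_left): buffer="fatqinaqa" (len 9), cursors c3@0 c1@7 c2@8, authorship .........
After op 5 (move_right): buffer="fatqinaqa" (len 9), cursors c3@1 c1@8 c2@9, authorship .........
After op 6 (move_right): buffer="fatqinaqa" (len 9), cursors c3@2 c1@9 c2@9, authorship .........
After op 7 (insert('p')): buffer="faptqinaqapp" (len 12), cursors c3@3 c1@12 c2@12, authorship ..3.......12
Authorship (.=original, N=cursor N): . . 3 . . . . . . . 1 2
Index 9: author = original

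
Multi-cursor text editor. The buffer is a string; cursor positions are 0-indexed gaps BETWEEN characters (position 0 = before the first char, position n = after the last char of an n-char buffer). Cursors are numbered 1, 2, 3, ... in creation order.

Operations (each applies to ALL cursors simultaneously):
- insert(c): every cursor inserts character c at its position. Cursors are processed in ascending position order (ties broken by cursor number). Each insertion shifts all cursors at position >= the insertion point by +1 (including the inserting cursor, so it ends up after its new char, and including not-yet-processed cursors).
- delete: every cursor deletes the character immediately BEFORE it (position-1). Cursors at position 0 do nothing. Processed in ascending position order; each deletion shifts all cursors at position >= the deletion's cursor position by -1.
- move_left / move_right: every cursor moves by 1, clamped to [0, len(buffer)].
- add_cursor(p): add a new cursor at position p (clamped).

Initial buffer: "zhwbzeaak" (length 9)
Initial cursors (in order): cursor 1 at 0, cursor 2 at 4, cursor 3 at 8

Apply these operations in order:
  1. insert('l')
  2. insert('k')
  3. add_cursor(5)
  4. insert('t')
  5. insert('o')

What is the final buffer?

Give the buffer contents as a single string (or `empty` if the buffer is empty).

Answer: lktozhwtoblktozeaalktok

Derivation:
After op 1 (insert('l')): buffer="lzhwblzeaalk" (len 12), cursors c1@1 c2@6 c3@11, authorship 1....2....3.
After op 2 (insert('k')): buffer="lkzhwblkzeaalkk" (len 15), cursors c1@2 c2@8 c3@14, authorship 11....22....33.
After op 3 (add_cursor(5)): buffer="lkzhwblkzeaalkk" (len 15), cursors c1@2 c4@5 c2@8 c3@14, authorship 11....22....33.
After op 4 (insert('t')): buffer="lktzhwtblktzeaalktk" (len 19), cursors c1@3 c4@7 c2@11 c3@18, authorship 111...4.222....333.
After op 5 (insert('o')): buffer="lktozhwtoblktozeaalktok" (len 23), cursors c1@4 c4@9 c2@14 c3@22, authorship 1111...44.2222....3333.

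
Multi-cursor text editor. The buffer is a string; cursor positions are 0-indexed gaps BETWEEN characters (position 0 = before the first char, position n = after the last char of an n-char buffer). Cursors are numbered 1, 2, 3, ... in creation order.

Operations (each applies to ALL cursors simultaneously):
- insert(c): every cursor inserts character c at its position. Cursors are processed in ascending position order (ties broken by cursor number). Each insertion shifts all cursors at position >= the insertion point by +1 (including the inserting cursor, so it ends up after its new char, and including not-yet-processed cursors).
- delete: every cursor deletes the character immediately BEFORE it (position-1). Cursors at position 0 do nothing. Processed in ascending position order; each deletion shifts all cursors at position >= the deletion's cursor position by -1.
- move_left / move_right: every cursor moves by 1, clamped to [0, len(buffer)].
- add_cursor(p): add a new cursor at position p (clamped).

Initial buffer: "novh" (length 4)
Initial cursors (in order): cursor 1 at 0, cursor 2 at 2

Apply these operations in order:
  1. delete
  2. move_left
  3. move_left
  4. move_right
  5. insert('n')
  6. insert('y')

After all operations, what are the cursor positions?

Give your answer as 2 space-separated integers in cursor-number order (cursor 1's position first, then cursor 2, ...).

After op 1 (delete): buffer="nvh" (len 3), cursors c1@0 c2@1, authorship ...
After op 2 (move_left): buffer="nvh" (len 3), cursors c1@0 c2@0, authorship ...
After op 3 (move_left): buffer="nvh" (len 3), cursors c1@0 c2@0, authorship ...
After op 4 (move_right): buffer="nvh" (len 3), cursors c1@1 c2@1, authorship ...
After op 5 (insert('n')): buffer="nnnvh" (len 5), cursors c1@3 c2@3, authorship .12..
After op 6 (insert('y')): buffer="nnnyyvh" (len 7), cursors c1@5 c2@5, authorship .1212..

Answer: 5 5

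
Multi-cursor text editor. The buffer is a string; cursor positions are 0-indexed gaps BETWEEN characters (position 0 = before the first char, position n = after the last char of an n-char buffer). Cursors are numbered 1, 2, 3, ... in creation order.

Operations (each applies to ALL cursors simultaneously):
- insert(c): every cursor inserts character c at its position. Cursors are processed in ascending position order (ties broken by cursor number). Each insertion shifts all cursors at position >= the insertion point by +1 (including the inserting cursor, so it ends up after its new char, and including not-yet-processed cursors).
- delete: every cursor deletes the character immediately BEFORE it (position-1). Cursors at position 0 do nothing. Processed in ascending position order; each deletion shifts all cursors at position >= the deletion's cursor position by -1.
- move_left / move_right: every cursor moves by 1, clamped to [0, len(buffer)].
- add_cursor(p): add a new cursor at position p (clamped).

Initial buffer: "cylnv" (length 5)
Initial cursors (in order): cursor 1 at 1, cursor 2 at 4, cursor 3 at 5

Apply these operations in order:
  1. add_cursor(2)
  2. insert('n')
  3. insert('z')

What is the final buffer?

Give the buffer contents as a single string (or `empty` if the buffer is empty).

Answer: cnzynzlnnzvnz

Derivation:
After op 1 (add_cursor(2)): buffer="cylnv" (len 5), cursors c1@1 c4@2 c2@4 c3@5, authorship .....
After op 2 (insert('n')): buffer="cnynlnnvn" (len 9), cursors c1@2 c4@4 c2@7 c3@9, authorship .1.4..2.3
After op 3 (insert('z')): buffer="cnzynzlnnzvnz" (len 13), cursors c1@3 c4@6 c2@10 c3@13, authorship .11.44..22.33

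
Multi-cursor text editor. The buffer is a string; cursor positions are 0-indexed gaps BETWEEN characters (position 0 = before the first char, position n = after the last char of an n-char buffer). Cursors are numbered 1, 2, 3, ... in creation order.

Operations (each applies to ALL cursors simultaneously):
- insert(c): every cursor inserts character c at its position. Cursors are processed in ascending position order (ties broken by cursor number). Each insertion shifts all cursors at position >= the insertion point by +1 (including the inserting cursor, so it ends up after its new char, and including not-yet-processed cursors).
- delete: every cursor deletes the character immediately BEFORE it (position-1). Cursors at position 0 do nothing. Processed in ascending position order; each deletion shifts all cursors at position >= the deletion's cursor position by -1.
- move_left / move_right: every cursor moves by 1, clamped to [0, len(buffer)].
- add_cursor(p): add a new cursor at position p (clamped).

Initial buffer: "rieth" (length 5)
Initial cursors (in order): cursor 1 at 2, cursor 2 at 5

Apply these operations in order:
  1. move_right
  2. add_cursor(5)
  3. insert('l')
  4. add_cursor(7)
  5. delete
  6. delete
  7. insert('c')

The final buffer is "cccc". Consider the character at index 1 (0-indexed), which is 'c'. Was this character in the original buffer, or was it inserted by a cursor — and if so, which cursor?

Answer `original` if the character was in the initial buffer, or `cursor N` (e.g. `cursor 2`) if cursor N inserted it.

After op 1 (move_right): buffer="rieth" (len 5), cursors c1@3 c2@5, authorship .....
After op 2 (add_cursor(5)): buffer="rieth" (len 5), cursors c1@3 c2@5 c3@5, authorship .....
After op 3 (insert('l')): buffer="rielthll" (len 8), cursors c1@4 c2@8 c3@8, authorship ...1..23
After op 4 (add_cursor(7)): buffer="rielthll" (len 8), cursors c1@4 c4@7 c2@8 c3@8, authorship ...1..23
After op 5 (delete): buffer="riet" (len 4), cursors c1@3 c2@4 c3@4 c4@4, authorship ....
After op 6 (delete): buffer="" (len 0), cursors c1@0 c2@0 c3@0 c4@0, authorship 
After op 7 (insert('c')): buffer="cccc" (len 4), cursors c1@4 c2@4 c3@4 c4@4, authorship 1234
Authorship (.=original, N=cursor N): 1 2 3 4
Index 1: author = 2

Answer: cursor 2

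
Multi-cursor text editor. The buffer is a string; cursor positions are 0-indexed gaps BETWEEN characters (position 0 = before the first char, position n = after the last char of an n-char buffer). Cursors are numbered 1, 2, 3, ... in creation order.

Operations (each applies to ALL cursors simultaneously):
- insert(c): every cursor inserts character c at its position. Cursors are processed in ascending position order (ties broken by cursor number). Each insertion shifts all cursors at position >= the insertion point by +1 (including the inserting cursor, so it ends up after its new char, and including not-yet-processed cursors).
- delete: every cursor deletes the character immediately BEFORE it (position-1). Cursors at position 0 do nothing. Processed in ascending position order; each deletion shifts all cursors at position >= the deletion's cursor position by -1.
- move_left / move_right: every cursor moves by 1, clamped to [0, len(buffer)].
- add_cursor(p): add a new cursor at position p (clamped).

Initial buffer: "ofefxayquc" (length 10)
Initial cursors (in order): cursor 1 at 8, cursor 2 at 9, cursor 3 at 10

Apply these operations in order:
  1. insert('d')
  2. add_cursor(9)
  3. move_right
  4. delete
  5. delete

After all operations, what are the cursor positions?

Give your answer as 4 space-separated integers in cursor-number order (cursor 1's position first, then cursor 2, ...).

Answer: 5 5 5 5

Derivation:
After op 1 (insert('d')): buffer="ofefxayqdudcd" (len 13), cursors c1@9 c2@11 c3@13, authorship ........1.2.3
After op 2 (add_cursor(9)): buffer="ofefxayqdudcd" (len 13), cursors c1@9 c4@9 c2@11 c3@13, authorship ........1.2.3
After op 3 (move_right): buffer="ofefxayqdudcd" (len 13), cursors c1@10 c4@10 c2@12 c3@13, authorship ........1.2.3
After op 4 (delete): buffer="ofefxayqd" (len 9), cursors c1@8 c4@8 c2@9 c3@9, authorship ........2
After op 5 (delete): buffer="ofefx" (len 5), cursors c1@5 c2@5 c3@5 c4@5, authorship .....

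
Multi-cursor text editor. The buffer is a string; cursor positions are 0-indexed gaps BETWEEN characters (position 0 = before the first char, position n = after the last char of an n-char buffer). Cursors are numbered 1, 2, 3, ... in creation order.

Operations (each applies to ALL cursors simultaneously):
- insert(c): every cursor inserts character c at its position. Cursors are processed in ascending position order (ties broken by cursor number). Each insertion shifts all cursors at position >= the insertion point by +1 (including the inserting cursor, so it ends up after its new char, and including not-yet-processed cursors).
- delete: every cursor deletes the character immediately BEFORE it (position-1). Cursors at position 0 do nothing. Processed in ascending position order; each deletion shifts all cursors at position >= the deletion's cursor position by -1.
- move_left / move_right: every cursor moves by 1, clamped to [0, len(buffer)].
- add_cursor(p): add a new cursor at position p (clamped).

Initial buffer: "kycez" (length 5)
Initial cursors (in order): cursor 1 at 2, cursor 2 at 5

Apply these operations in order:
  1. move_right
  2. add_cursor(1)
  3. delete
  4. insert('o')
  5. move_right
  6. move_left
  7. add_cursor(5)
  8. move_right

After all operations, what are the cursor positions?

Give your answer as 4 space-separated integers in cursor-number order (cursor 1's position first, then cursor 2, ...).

Answer: 4 5 2 5

Derivation:
After op 1 (move_right): buffer="kycez" (len 5), cursors c1@3 c2@5, authorship .....
After op 2 (add_cursor(1)): buffer="kycez" (len 5), cursors c3@1 c1@3 c2@5, authorship .....
After op 3 (delete): buffer="ye" (len 2), cursors c3@0 c1@1 c2@2, authorship ..
After op 4 (insert('o')): buffer="oyoeo" (len 5), cursors c3@1 c1@3 c2@5, authorship 3.1.2
After op 5 (move_right): buffer="oyoeo" (len 5), cursors c3@2 c1@4 c2@5, authorship 3.1.2
After op 6 (move_left): buffer="oyoeo" (len 5), cursors c3@1 c1@3 c2@4, authorship 3.1.2
After op 7 (add_cursor(5)): buffer="oyoeo" (len 5), cursors c3@1 c1@3 c2@4 c4@5, authorship 3.1.2
After op 8 (move_right): buffer="oyoeo" (len 5), cursors c3@2 c1@4 c2@5 c4@5, authorship 3.1.2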